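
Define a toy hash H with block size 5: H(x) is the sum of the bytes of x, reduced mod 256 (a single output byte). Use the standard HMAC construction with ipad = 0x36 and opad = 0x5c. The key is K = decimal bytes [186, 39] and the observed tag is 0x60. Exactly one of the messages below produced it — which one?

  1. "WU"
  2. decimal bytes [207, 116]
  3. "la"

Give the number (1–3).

1

Key decimal bytes [186, 39] = ba 27 is 2 bytes ≤ B = 5; zero-pad to 5 bytes: K' = ba 27 00 00 00.
K' ⊕ ipad = 8c 11 36 36 36; K' ⊕ opad = e6 7b 5c 5c 5c.
m1: inner = H(8c 11 36 36 36 57 55) = eb; tag = H(e6 7b 5c 5c 5c eb) = 60 ← matches
m2: inner = H(8c 11 36 36 36 cf 74) = 82; tag = H(e6 7b 5c 5c 5c 82) = f7
m3: inner = H(8c 11 36 36 36 6c 61) = 0c; tag = H(e6 7b 5c 5c 5c 0c) = 81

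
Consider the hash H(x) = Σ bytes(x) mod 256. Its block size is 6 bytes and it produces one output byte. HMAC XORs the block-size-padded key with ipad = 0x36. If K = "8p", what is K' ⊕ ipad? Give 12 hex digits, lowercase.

Key "8p" = 38 70 is 2 bytes ≤ B = 6; zero-pad to 6 bytes: K' = 38 70 00 00 00 00.
XOR each byte with 0x36: 38⊕36=0e, 70⊕36=46, 00⊕36=36, 00⊕36=36, 00⊕36=36, 00⊕36=36.

0e4636363636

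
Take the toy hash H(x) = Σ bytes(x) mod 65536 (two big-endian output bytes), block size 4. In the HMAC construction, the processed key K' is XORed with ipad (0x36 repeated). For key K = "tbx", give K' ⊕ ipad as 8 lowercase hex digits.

Key "tbx" = 74 62 78 is 3 bytes ≤ B = 4; zero-pad to 4 bytes: K' = 74 62 78 00.
XOR each byte with 0x36: 74⊕36=42, 62⊕36=54, 78⊕36=4e, 00⊕36=36.

42544e36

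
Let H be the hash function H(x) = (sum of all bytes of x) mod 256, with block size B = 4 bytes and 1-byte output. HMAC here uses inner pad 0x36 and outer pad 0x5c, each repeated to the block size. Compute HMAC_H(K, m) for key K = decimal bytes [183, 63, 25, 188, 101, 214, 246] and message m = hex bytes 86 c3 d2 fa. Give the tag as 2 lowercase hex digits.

35

Key decimal bytes [183, 63, 25, 188, 101, 214, 246] = b7 3f 19 bc 65 d6 f6 is 7 bytes > B = 4, so hash it first: H(key) = fc, then zero-pad to 4 bytes: K' = fc 00 00 00.
K' ⊕ ipad = ca 36 36 36.  K' ⊕ opad = a0 5c 5c 5c.
Inner input = (K'⊕ipad) ∥ m = ca 36 36 36 ∥ 86 c3 d2 fa.
Inner hash: sum = 202+54+54+54+134+195+210+250 = 1153; mod 256 = 129 → 81.
Outer input = (K'⊕opad) ∥ inner = a0 5c 5c 5c ∥ 81.
Outer hash (tag): sum = 160+92+92+92+129 = 565; mod 256 = 53 → 35.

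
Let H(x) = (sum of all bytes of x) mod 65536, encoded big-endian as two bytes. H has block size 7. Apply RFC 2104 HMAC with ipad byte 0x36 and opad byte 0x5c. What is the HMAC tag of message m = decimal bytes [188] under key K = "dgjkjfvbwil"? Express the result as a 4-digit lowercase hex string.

Key "dgjkjfvbwil" = 64 67 6a 6b 6a 66 76 62 77 69 6c is 11 bytes > B = 7, so hash it first: H(key) = 04 94, then zero-pad to 7 bytes: K' = 04 94 00 00 00 00 00.
K' ⊕ ipad = 32 a2 36 36 36 36 36.  K' ⊕ opad = 58 c8 5c 5c 5c 5c 5c.
Inner input = (K'⊕ipad) ∥ m = 32 a2 36 36 36 36 36 ∥ bc.
Inner hash: sum = 50+162+54+54+54+54+54+188 = 670 → 02 9e.
Outer input = (K'⊕opad) ∥ inner = 58 c8 5c 5c 5c 5c 5c ∥ 02 9e.
Outer hash (tag): sum = 88+200+92+92+92+92+92+2+158 = 908 → 03 8c.

038c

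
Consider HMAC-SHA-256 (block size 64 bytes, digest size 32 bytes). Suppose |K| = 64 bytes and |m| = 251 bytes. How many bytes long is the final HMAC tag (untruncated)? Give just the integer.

32

The tag is one SHA-256 digest: 32 bytes.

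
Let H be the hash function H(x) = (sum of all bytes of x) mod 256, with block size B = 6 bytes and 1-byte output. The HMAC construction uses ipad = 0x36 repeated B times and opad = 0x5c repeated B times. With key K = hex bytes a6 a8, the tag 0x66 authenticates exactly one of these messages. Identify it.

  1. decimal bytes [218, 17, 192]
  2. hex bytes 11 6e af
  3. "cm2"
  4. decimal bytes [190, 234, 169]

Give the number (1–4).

3

Key hex bytes a6 a8 is 2 bytes ≤ B = 6; zero-pad to 6 bytes: K' = a6 a8 00 00 00 00.
K' ⊕ ipad = 90 9e 36 36 36 36; K' ⊕ opad = fa f4 5c 5c 5c 5c.
m1: inner = H(90 9e 36 36 36 36 da 11 c0) = b1; tag = H(fa f4 5c 5c 5c 5c b1) = 0f
m2: inner = H(90 9e 36 36 36 36 11 6e af) = 34; tag = H(fa f4 5c 5c 5c 5c 34) = 92
m3: inner = H(90 9e 36 36 36 36 63 6d 32) = 08; tag = H(fa f4 5c 5c 5c 5c 08) = 66 ← matches
m4: inner = H(90 9e 36 36 36 36 be ea a9) = 57; tag = H(fa f4 5c 5c 5c 5c 57) = b5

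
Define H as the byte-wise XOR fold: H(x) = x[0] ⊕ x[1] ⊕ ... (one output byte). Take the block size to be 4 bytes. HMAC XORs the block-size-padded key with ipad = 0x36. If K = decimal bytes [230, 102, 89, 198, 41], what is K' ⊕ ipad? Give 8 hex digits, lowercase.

00363636

Key decimal bytes [230, 102, 89, 198, 41] = e6 66 59 c6 29 is 5 bytes > B = 4, so hash it first: H(key) = 36, then zero-pad to 4 bytes: K' = 36 00 00 00.
XOR each byte with 0x36: 36⊕36=00, 00⊕36=36, 00⊕36=36, 00⊕36=36.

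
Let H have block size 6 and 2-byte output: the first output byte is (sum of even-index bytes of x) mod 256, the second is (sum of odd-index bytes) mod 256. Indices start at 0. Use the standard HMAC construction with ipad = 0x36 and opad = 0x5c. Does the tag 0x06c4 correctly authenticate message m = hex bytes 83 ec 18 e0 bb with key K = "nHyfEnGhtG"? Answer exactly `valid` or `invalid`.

invalid

Key "nHyfEnGhtG" = 6e 48 79 66 45 6e 47 68 74 47 is 10 bytes > B = 6, so hash it first: H(key) = e7 cb, then zero-pad to 6 bytes: K' = e7 cb 00 00 00 00.
K' ⊕ ipad = d1 fd 36 36 36 36; K' ⊕ opad = bb 97 5c 5c 5c 5c.
Inner hash: even-index sum = 659 mod 256 = 147; odd-index sum = 821 mod 256 = 53 → 93 35.
Outer hash (recomputed tag): even-index sum = 518 mod 256 = 6; odd-index sum = 388 mod 256 = 132 → 06 84.
Recomputed tag = 0684; claimed = 06c4 → mismatch.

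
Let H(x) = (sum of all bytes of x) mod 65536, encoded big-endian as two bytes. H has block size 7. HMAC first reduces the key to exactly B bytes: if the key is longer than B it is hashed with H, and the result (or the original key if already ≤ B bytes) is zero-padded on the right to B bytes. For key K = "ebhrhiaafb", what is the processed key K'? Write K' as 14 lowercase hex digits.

|K| = 10 > B = 7, so first hash the key.
H(K): sum = 101+98+104+114+104+105+97+97+102+98 = 1020 → 03 fc.
Zero-pad H(K) = 03 fc to 7 bytes: K' = 03 fc 00 00 00 00 00.

03fc0000000000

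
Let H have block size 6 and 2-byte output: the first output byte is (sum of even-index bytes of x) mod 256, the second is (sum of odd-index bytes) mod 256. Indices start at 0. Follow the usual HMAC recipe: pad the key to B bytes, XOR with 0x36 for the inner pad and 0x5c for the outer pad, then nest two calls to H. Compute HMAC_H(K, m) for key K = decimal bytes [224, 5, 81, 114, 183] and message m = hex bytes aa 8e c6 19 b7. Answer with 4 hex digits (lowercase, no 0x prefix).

9937

Key decimal bytes [224, 5, 81, 114, 183] = e0 05 51 72 b7 is 5 bytes ≤ B = 6; zero-pad to 6 bytes: K' = e0 05 51 72 b7 00.
K' ⊕ ipad = d6 33 67 44 81 36.  K' ⊕ opad = bc 59 0d 2e eb 5c.
Inner input = (K'⊕ipad) ∥ m = d6 33 67 44 81 36 ∥ aa 8e c6 19 b7.
Inner hash: even-index sum = 997 mod 256 = 229; odd-index sum = 340 mod 256 = 84 → e5 54.
Outer input = (K'⊕opad) ∥ inner = bc 59 0d 2e eb 5c ∥ e5 54.
Outer hash (tag): even-index sum = 665 mod 256 = 153; odd-index sum = 311 mod 256 = 55 → 99 37.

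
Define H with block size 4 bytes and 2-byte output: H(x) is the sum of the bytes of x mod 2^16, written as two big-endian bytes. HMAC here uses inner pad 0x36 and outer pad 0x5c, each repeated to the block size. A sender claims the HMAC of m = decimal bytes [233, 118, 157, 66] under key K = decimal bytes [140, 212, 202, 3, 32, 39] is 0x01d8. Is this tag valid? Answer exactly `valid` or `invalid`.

Key decimal bytes [140, 212, 202, 3, 32, 39] = 8c d4 ca 03 20 27 is 6 bytes > B = 4, so hash it first: H(key) = 02 74, then zero-pad to 4 bytes: K' = 02 74 00 00.
K' ⊕ ipad = 34 42 36 36; K' ⊕ opad = 5e 28 5c 5c.
Inner hash: sum = 52+66+54+54+233+118+157+66 = 800 → 03 20.
Outer hash (recomputed tag): sum = 94+40+92+92+3+32 = 353 → 01 61.
Recomputed tag = 0161; claimed = 01d8 → mismatch.

invalid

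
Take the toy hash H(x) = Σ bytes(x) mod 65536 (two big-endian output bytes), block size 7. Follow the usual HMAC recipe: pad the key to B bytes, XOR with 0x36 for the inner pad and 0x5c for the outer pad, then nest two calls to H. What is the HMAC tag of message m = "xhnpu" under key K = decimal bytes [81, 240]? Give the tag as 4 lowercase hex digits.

Key decimal bytes [81, 240] = 51 f0 is 2 bytes ≤ B = 7; zero-pad to 7 bytes: K' = 51 f0 00 00 00 00 00.
K' ⊕ ipad = 67 c6 36 36 36 36 36.  K' ⊕ opad = 0d ac 5c 5c 5c 5c 5c.
Inner input = (K'⊕ipad) ∥ m = 67 c6 36 36 36 36 36 ∥ 78 68 6e 70 75.
Inner hash: sum = 103+198+54+54+54+54+54+120+104+110+112+117 = 1134 → 04 6e.
Outer input = (K'⊕opad) ∥ inner = 0d ac 5c 5c 5c 5c 5c ∥ 04 6e.
Outer hash (tag): sum = 13+172+92+92+92+92+92+4+110 = 759 → 02 f7.

02f7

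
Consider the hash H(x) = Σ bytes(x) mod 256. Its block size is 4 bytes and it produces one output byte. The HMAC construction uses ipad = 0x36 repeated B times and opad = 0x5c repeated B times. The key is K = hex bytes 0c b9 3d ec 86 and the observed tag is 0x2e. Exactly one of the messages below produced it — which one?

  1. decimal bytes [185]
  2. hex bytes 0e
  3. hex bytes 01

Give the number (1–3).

2

Key hex bytes 0c b9 3d ec 86 is 5 bytes > B = 4, so hash it first: H(key) = 74, then zero-pad to 4 bytes: K' = 74 00 00 00.
K' ⊕ ipad = 42 36 36 36; K' ⊕ opad = 28 5c 5c 5c.
m1: inner = H(42 36 36 36 b9) = 9d; tag = H(28 5c 5c 5c 9d) = d9
m2: inner = H(42 36 36 36 0e) = f2; tag = H(28 5c 5c 5c f2) = 2e ← matches
m3: inner = H(42 36 36 36 01) = e5; tag = H(28 5c 5c 5c e5) = 21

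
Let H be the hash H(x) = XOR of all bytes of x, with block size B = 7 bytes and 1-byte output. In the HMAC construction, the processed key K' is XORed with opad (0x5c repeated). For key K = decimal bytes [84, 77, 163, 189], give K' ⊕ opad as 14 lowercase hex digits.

Key decimal bytes [84, 77, 163, 189] = 54 4d a3 bd is 4 bytes ≤ B = 7; zero-pad to 7 bytes: K' = 54 4d a3 bd 00 00 00.
XOR each byte with 0x5c: 54⊕5c=08, 4d⊕5c=11, a3⊕5c=ff, bd⊕5c=e1, 00⊕5c=5c, 00⊕5c=5c, 00⊕5c=5c.

0811ffe15c5c5c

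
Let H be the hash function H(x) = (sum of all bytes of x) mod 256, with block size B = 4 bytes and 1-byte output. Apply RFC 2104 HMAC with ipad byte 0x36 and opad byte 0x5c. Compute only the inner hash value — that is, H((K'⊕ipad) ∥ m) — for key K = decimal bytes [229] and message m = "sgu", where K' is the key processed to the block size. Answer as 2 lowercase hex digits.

c4

Key decimal bytes [229] = e5 is 1 byte ≤ B = 4; zero-pad to 4 bytes: K' = e5 00 00 00.
K' ⊕ ipad = d3 36 36 36.
Inner input = d3 36 36 36 ∥ 73 67 75.
Inner hash: sum = 211+54+54+54+115+103+117 = 708; mod 256 = 196 → c4.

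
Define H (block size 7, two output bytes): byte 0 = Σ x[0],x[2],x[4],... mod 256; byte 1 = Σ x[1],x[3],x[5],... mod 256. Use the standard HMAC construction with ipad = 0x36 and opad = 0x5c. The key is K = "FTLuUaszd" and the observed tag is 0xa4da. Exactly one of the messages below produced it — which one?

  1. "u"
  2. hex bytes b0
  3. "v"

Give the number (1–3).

2

Key "FTLuUaszd" = 46 54 4c 75 55 61 73 7a 64 is 9 bytes > B = 7, so hash it first: H(key) = be a4, then zero-pad to 7 bytes: K' = be a4 00 00 00 00 00.
K' ⊕ ipad = 88 92 36 36 36 36 36; K' ⊕ opad = e2 f8 5c 5c 5c 5c 5c.
m1: inner = H(88 92 36 36 36 36 36 75) = 2a 73; tag = H(e2 f8 5c 5c 5c 5c 5c 2a 73) = 69da
m2: inner = H(88 92 36 36 36 36 36 b0) = 2a ae; tag = H(e2 f8 5c 5c 5c 5c 5c 2a ae) = a4da ← matches
m3: inner = H(88 92 36 36 36 36 36 76) = 2a 74; tag = H(e2 f8 5c 5c 5c 5c 5c 2a 74) = 6ada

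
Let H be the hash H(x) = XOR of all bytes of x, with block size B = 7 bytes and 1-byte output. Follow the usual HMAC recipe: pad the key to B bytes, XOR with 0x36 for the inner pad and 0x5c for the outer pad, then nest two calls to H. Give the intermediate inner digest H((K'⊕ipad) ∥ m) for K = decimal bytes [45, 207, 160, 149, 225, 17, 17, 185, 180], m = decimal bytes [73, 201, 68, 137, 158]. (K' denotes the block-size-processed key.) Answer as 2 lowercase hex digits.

Key decimal bytes [45, 207, 160, 149, 225, 17, 17, 185, 180] = 2d cf a0 95 e1 11 11 b9 b4 is 9 bytes > B = 7, so hash it first: H(key) = 3b, then zero-pad to 7 bytes: K' = 3b 00 00 00 00 00 00.
K' ⊕ ipad = 0d 36 36 36 36 36 36.
Inner input = 0d 36 36 36 36 36 36 ∥ 49 c9 44 89 9e.
Inner hash: XOR 0d⊕36⊕36⊕36⊕36⊕36⊕36⊕49⊕c9⊕44⊕89⊕9e = de.

de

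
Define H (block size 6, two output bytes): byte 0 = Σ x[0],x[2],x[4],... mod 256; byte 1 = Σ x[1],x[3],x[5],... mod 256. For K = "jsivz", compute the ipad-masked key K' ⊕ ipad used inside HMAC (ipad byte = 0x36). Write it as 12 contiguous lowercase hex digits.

Key "jsivz" = 6a 73 69 76 7a is 5 bytes ≤ B = 6; zero-pad to 6 bytes: K' = 6a 73 69 76 7a 00.
XOR each byte with 0x36: 6a⊕36=5c, 73⊕36=45, 69⊕36=5f, 76⊕36=40, 7a⊕36=4c, 00⊕36=36.

5c455f404c36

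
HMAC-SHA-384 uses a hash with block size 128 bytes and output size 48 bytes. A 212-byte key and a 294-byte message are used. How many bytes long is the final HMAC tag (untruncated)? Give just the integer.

The tag is one SHA-384 digest: 48 bytes.

48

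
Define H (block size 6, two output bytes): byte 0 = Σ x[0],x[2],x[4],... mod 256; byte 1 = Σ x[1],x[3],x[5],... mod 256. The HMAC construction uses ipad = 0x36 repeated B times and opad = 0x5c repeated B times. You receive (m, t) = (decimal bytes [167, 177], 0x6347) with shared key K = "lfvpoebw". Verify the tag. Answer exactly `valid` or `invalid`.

Key "lfvpoebw" = 6c 66 76 70 6f 65 62 77 is 8 bytes > B = 6, so hash it first: H(key) = b3 b2, then zero-pad to 6 bytes: K' = b3 b2 00 00 00 00.
K' ⊕ ipad = 85 84 36 36 36 36; K' ⊕ opad = ef ee 5c 5c 5c 5c.
Inner hash: even-index sum = 408 mod 256 = 152; odd-index sum = 417 mod 256 = 161 → 98 a1.
Outer hash (recomputed tag): even-index sum = 575 mod 256 = 63; odd-index sum = 583 mod 256 = 71 → 3f 47.
Recomputed tag = 3f47; claimed = 6347 → mismatch.

invalid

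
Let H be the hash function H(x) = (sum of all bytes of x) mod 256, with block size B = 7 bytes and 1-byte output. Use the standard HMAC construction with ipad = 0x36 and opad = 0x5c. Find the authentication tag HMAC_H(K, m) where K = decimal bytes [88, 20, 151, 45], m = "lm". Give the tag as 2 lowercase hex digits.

63

Key decimal bytes [88, 20, 151, 45] = 58 14 97 2d is 4 bytes ≤ B = 7; zero-pad to 7 bytes: K' = 58 14 97 2d 00 00 00.
K' ⊕ ipad = 6e 22 a1 1b 36 36 36.  K' ⊕ opad = 04 48 cb 71 5c 5c 5c.
Inner input = (K'⊕ipad) ∥ m = 6e 22 a1 1b 36 36 36 ∥ 6c 6d.
Inner hash: sum = 110+34+161+27+54+54+54+108+109 = 711; mod 256 = 199 → c7.
Outer input = (K'⊕opad) ∥ inner = 04 48 cb 71 5c 5c 5c ∥ c7.
Outer hash (tag): sum = 4+72+203+113+92+92+92+199 = 867; mod 256 = 99 → 63.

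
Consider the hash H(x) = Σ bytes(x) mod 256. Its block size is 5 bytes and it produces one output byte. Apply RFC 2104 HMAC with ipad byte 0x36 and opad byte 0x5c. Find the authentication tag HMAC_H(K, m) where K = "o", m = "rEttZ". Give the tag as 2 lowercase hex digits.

Key "o" = 6f is 1 byte ≤ B = 5; zero-pad to 5 bytes: K' = 6f 00 00 00 00.
K' ⊕ ipad = 59 36 36 36 36.  K' ⊕ opad = 33 5c 5c 5c 5c.
Inner input = (K'⊕ipad) ∥ m = 59 36 36 36 36 ∥ 72 45 74 74 5a.
Inner hash: sum = 89+54+54+54+54+114+69+116+116+90 = 810; mod 256 = 42 → 2a.
Outer input = (K'⊕opad) ∥ inner = 33 5c 5c 5c 5c ∥ 2a.
Outer hash (tag): sum = 51+92+92+92+92+42 = 461; mod 256 = 205 → cd.

cd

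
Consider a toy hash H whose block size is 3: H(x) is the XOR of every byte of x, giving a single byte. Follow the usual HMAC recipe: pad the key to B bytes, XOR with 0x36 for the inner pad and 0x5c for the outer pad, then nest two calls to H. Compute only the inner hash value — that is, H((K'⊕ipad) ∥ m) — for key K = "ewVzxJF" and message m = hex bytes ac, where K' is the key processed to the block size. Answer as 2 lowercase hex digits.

Key "ewVzxJF" = 65 77 56 7a 78 4a 46 is 7 bytes > B = 3, so hash it first: H(key) = 4a, then zero-pad to 3 bytes: K' = 4a 00 00.
K' ⊕ ipad = 7c 36 36.
Inner input = 7c 36 36 ∥ ac.
Inner hash: XOR 7c⊕36⊕36⊕ac = d0.

d0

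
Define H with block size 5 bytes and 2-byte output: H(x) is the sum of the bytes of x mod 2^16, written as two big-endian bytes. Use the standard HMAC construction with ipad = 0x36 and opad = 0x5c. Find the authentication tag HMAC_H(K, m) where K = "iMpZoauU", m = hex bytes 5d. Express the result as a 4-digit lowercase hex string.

Key "iMpZoauU" = 69 4d 70 5a 6f 61 75 55 is 8 bytes > B = 5, so hash it first: H(key) = 03 1a, then zero-pad to 5 bytes: K' = 03 1a 00 00 00.
K' ⊕ ipad = 35 2c 36 36 36.  K' ⊕ opad = 5f 46 5c 5c 5c.
Inner input = (K'⊕ipad) ∥ m = 35 2c 36 36 36 ∥ 5d.
Inner hash: sum = 53+44+54+54+54+93 = 352 → 01 60.
Outer input = (K'⊕opad) ∥ inner = 5f 46 5c 5c 5c ∥ 01 60.
Outer hash (tag): sum = 95+70+92+92+92+1+96 = 538 → 02 1a.

021a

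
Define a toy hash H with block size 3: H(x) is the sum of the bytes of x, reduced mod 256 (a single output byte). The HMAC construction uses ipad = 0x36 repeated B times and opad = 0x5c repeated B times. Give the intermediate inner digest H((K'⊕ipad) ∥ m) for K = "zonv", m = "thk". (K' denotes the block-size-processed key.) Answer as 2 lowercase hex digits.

ae

Key "zonv" = 7a 6f 6e 76 is 4 bytes > B = 3, so hash it first: H(key) = cd, then zero-pad to 3 bytes: K' = cd 00 00.
K' ⊕ ipad = fb 36 36.
Inner input = fb 36 36 ∥ 74 68 6b.
Inner hash: sum = 251+54+54+116+104+107 = 686; mod 256 = 174 → ae.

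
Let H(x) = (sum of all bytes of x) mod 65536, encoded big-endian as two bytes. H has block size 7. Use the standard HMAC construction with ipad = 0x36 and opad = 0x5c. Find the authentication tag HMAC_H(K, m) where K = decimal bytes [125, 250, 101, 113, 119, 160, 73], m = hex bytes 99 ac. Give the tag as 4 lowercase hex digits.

Key decimal bytes [125, 250, 101, 113, 119, 160, 73] = 7d fa 65 71 77 a0 49 is exactly B = 7 bytes: K' = 7d fa 65 71 77 a0 49.
K' ⊕ ipad = 4b cc 53 47 41 96 7f.  K' ⊕ opad = 21 a6 39 2d 2b fc 15.
Inner input = (K'⊕ipad) ∥ m = 4b cc 53 47 41 96 7f ∥ 99 ac.
Inner hash: sum = 75+204+83+71+65+150+127+153+172 = 1100 → 04 4c.
Outer input = (K'⊕opad) ∥ inner = 21 a6 39 2d 2b fc 15 ∥ 04 4c.
Outer hash (tag): sum = 33+166+57+45+43+252+21+4+76 = 697 → 02 b9.

02b9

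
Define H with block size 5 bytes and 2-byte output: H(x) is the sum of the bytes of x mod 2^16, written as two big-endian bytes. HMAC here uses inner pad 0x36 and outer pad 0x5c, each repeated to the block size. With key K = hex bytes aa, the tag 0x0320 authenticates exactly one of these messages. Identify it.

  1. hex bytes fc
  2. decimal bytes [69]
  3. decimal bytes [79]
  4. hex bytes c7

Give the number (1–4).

Key hex bytes aa is 1 byte ≤ B = 5; zero-pad to 5 bytes: K' = aa 00 00 00 00.
K' ⊕ ipad = 9c 36 36 36 36; K' ⊕ opad = f6 5c 5c 5c 5c.
m1: inner = H(9c 36 36 36 36 fc) = 02 70; tag = H(f6 5c 5c 5c 5c 02 70) = 02d8
m2: inner = H(9c 36 36 36 36 45) = 01 b9; tag = H(f6 5c 5c 5c 5c 01 b9) = 0320 ← matches
m3: inner = H(9c 36 36 36 36 4f) = 01 c3; tag = H(f6 5c 5c 5c 5c 01 c3) = 032a
m4: inner = H(9c 36 36 36 36 c7) = 02 3b; tag = H(f6 5c 5c 5c 5c 02 3b) = 02a3

2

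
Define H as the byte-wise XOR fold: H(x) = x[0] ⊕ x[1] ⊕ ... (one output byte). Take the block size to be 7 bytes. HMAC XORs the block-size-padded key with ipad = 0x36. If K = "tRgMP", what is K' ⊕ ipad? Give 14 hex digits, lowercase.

4264517b663636

Key "tRgMP" = 74 52 67 4d 50 is 5 bytes ≤ B = 7; zero-pad to 7 bytes: K' = 74 52 67 4d 50 00 00.
XOR each byte with 0x36: 74⊕36=42, 52⊕36=64, 67⊕36=51, 4d⊕36=7b, 50⊕36=66, 00⊕36=36, 00⊕36=36.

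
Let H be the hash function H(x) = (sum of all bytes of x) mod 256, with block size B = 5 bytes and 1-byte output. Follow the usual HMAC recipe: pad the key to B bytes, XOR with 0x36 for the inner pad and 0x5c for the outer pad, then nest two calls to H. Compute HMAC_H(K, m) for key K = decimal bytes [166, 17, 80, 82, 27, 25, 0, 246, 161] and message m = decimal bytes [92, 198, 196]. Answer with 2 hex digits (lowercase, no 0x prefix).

b8

Key decimal bytes [166, 17, 80, 82, 27, 25, 0, 246, 161] = a6 11 50 52 1b 19 00 f6 a1 is 9 bytes > B = 5, so hash it first: H(key) = 24, then zero-pad to 5 bytes: K' = 24 00 00 00 00.
K' ⊕ ipad = 12 36 36 36 36.  K' ⊕ opad = 78 5c 5c 5c 5c.
Inner input = (K'⊕ipad) ∥ m = 12 36 36 36 36 ∥ 5c c6 c4.
Inner hash: sum = 18+54+54+54+54+92+198+196 = 720; mod 256 = 208 → d0.
Outer input = (K'⊕opad) ∥ inner = 78 5c 5c 5c 5c ∥ d0.
Outer hash (tag): sum = 120+92+92+92+92+208 = 696; mod 256 = 184 → b8.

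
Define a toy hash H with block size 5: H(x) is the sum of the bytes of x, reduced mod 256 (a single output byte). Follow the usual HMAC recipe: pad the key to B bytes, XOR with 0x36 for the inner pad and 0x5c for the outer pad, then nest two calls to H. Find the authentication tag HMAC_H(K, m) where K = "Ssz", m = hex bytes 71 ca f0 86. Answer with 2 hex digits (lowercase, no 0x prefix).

2f

Key "Ssz" = 53 73 7a is 3 bytes ≤ B = 5; zero-pad to 5 bytes: K' = 53 73 7a 00 00.
K' ⊕ ipad = 65 45 4c 36 36.  K' ⊕ opad = 0f 2f 26 5c 5c.
Inner input = (K'⊕ipad) ∥ m = 65 45 4c 36 36 ∥ 71 ca f0 86.
Inner hash: sum = 101+69+76+54+54+113+202+240+134 = 1043; mod 256 = 19 → 13.
Outer input = (K'⊕opad) ∥ inner = 0f 2f 26 5c 5c ∥ 13.
Outer hash (tag): sum = 15+47+38+92+92+19 = 303; mod 256 = 47 → 2f.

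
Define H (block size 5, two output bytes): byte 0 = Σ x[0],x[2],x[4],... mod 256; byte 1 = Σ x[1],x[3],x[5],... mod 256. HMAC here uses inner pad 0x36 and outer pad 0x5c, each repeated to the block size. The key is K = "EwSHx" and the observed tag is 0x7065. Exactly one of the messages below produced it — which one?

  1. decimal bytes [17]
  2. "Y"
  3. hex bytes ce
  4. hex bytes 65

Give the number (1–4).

Key "EwSHx" = 45 77 53 48 78 is exactly B = 5 bytes: K' = 45 77 53 48 78.
K' ⊕ ipad = 73 41 65 7e 4e; K' ⊕ opad = 19 2b 0f 14 24.
m1: inner = H(73 41 65 7e 4e 11) = 26 d0; tag = H(19 2b 0f 14 24 26 d0) = 1c65
m2: inner = H(73 41 65 7e 4e 59) = 26 18; tag = H(19 2b 0f 14 24 26 18) = 6465
m3: inner = H(73 41 65 7e 4e ce) = 26 8d; tag = H(19 2b 0f 14 24 26 8d) = d965
m4: inner = H(73 41 65 7e 4e 65) = 26 24; tag = H(19 2b 0f 14 24 26 24) = 7065 ← matches

4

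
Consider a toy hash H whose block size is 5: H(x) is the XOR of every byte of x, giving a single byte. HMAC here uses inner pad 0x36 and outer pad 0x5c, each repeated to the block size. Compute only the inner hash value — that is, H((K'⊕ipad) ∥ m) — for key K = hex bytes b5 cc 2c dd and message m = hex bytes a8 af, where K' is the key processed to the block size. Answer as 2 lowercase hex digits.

b9

Key hex bytes b5 cc 2c dd is 4 bytes ≤ B = 5; zero-pad to 5 bytes: K' = b5 cc 2c dd 00.
K' ⊕ ipad = 83 fa 1a eb 36.
Inner input = 83 fa 1a eb 36 ∥ a8 af.
Inner hash: XOR 83⊕fa⊕1a⊕eb⊕36⊕a8⊕af = b9.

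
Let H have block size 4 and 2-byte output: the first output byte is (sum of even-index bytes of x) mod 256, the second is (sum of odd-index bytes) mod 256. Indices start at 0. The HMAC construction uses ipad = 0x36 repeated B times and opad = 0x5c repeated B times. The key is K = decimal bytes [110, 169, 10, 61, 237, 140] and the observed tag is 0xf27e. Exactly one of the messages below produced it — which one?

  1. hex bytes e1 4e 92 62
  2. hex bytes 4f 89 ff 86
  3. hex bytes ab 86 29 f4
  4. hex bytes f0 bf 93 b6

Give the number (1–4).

Key decimal bytes [110, 169, 10, 61, 237, 140] = 6e a9 0a 3d ed 8c is 6 bytes > B = 4, so hash it first: H(key) = 65 72, then zero-pad to 4 bytes: K' = 65 72 00 00.
K' ⊕ ipad = 53 44 36 36; K' ⊕ opad = 39 2e 5c 5c.
m1: inner = H(53 44 36 36 e1 4e 92 62) = fc 2a; tag = H(39 2e 5c 5c fc 2a) = 91b4
m2: inner = H(53 44 36 36 4f 89 ff 86) = d7 89; tag = H(39 2e 5c 5c d7 89) = 6c13
m3: inner = H(53 44 36 36 ab 86 29 f4) = 5d f4; tag = H(39 2e 5c 5c 5d f4) = f27e ← matches
m4: inner = H(53 44 36 36 f0 bf 93 b6) = 0c ef; tag = H(39 2e 5c 5c 0c ef) = a179

3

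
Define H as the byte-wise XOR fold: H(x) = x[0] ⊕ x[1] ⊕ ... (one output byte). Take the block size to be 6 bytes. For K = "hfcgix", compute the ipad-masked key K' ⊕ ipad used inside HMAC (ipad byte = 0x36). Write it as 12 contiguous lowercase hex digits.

5e5055515f4e

Key "hfcgix" = 68 66 63 67 69 78 is exactly B = 6 bytes: K' = 68 66 63 67 69 78.
XOR each byte with 0x36: 68⊕36=5e, 66⊕36=50, 63⊕36=55, 67⊕36=51, 69⊕36=5f, 78⊕36=4e.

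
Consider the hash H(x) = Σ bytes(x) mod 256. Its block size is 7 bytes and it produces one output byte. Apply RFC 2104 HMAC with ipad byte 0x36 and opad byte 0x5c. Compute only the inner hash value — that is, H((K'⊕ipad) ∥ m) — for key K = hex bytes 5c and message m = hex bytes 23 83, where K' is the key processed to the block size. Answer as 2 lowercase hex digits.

Key hex bytes 5c is 1 byte ≤ B = 7; zero-pad to 7 bytes: K' = 5c 00 00 00 00 00 00.
K' ⊕ ipad = 6a 36 36 36 36 36 36.
Inner input = 6a 36 36 36 36 36 36 ∥ 23 83.
Inner hash: sum = 106+54+54+54+54+54+54+35+131 = 596; mod 256 = 84 → 54.

54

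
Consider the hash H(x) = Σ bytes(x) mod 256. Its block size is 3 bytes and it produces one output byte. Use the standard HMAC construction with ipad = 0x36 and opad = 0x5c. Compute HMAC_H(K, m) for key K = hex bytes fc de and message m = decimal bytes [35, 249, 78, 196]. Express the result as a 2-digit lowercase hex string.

Key hex bytes fc de is 2 bytes ≤ B = 3; zero-pad to 3 bytes: K' = fc de 00.
K' ⊕ ipad = ca e8 36.  K' ⊕ opad = a0 82 5c.
Inner input = (K'⊕ipad) ∥ m = ca e8 36 ∥ 23 f9 4e c4.
Inner hash: sum = 202+232+54+35+249+78+196 = 1046; mod 256 = 22 → 16.
Outer input = (K'⊕opad) ∥ inner = a0 82 5c ∥ 16.
Outer hash (tag): sum = 160+130+92+22 = 404; mod 256 = 148 → 94.

94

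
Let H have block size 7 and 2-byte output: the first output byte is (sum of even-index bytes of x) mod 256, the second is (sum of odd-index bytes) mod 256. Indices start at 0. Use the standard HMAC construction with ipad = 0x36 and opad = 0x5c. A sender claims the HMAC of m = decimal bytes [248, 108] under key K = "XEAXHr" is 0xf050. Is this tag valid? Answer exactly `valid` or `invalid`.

invalid

Key "XEAXHr" = 58 45 41 58 48 72 is 6 bytes ≤ B = 7; zero-pad to 7 bytes: K' = 58 45 41 58 48 72 00.
K' ⊕ ipad = 6e 73 77 6e 7e 44 36; K' ⊕ opad = 04 19 1d 04 14 2e 5c.
Inner hash: even-index sum = 517 mod 256 = 5; odd-index sum = 541 mod 256 = 29 → 05 1d.
Outer hash (recomputed tag): even-index sum = 174 mod 256 = 174; odd-index sum = 80 mod 256 = 80 → ae 50.
Recomputed tag = ae50; claimed = f050 → mismatch.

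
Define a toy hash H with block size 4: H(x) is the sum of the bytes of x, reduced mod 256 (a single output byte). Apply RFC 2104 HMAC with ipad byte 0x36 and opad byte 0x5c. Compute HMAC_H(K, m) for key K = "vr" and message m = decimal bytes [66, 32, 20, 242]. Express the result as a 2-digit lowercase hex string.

Key "vr" = 76 72 is 2 bytes ≤ B = 4; zero-pad to 4 bytes: K' = 76 72 00 00.
K' ⊕ ipad = 40 44 36 36.  K' ⊕ opad = 2a 2e 5c 5c.
Inner input = (K'⊕ipad) ∥ m = 40 44 36 36 ∥ 42 20 14 f2.
Inner hash: sum = 64+68+54+54+66+32+20+242 = 600; mod 256 = 88 → 58.
Outer input = (K'⊕opad) ∥ inner = 2a 2e 5c 5c ∥ 58.
Outer hash (tag): sum = 42+46+92+92+88 = 360; mod 256 = 104 → 68.

68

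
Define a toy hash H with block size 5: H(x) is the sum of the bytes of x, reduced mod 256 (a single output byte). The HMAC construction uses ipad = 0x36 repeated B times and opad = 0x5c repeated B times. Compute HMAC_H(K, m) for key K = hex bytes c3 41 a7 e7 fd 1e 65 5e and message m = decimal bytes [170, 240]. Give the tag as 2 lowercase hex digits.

Key hex bytes c3 41 a7 e7 fd 1e 65 5e is 8 bytes > B = 5, so hash it first: H(key) = 70, then zero-pad to 5 bytes: K' = 70 00 00 00 00.
K' ⊕ ipad = 46 36 36 36 36.  K' ⊕ opad = 2c 5c 5c 5c 5c.
Inner input = (K'⊕ipad) ∥ m = 46 36 36 36 36 ∥ aa f0.
Inner hash: sum = 70+54+54+54+54+170+240 = 696; mod 256 = 184 → b8.
Outer input = (K'⊕opad) ∥ inner = 2c 5c 5c 5c 5c ∥ b8.
Outer hash (tag): sum = 44+92+92+92+92+184 = 596; mod 256 = 84 → 54.

54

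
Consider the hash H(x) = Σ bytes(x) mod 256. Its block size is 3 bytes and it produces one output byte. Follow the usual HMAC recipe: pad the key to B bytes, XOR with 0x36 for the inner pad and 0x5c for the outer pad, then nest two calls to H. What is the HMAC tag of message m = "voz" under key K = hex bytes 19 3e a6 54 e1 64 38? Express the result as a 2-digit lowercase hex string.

0d

Key hex bytes 19 3e a6 54 e1 64 38 is 7 bytes > B = 3, so hash it first: H(key) = ce, then zero-pad to 3 bytes: K' = ce 00 00.
K' ⊕ ipad = f8 36 36.  K' ⊕ opad = 92 5c 5c.
Inner input = (K'⊕ipad) ∥ m = f8 36 36 ∥ 76 6f 7a.
Inner hash: sum = 248+54+54+118+111+122 = 707; mod 256 = 195 → c3.
Outer input = (K'⊕opad) ∥ inner = 92 5c 5c ∥ c3.
Outer hash (tag): sum = 146+92+92+195 = 525; mod 256 = 13 → 0d.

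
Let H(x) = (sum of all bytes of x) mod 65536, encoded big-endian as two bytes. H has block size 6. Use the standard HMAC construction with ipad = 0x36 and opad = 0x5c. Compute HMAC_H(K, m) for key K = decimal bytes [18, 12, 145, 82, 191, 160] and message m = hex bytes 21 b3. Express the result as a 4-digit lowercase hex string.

03b7

Key decimal bytes [18, 12, 145, 82, 191, 160] = 12 0c 91 52 bf a0 is exactly B = 6 bytes: K' = 12 0c 91 52 bf a0.
K' ⊕ ipad = 24 3a a7 64 89 96.  K' ⊕ opad = 4e 50 cd 0e e3 fc.
Inner input = (K'⊕ipad) ∥ m = 24 3a a7 64 89 96 ∥ 21 b3.
Inner hash: sum = 36+58+167+100+137+150+33+179 = 860 → 03 5c.
Outer input = (K'⊕opad) ∥ inner = 4e 50 cd 0e e3 fc ∥ 03 5c.
Outer hash (tag): sum = 78+80+205+14+227+252+3+92 = 951 → 03 b7.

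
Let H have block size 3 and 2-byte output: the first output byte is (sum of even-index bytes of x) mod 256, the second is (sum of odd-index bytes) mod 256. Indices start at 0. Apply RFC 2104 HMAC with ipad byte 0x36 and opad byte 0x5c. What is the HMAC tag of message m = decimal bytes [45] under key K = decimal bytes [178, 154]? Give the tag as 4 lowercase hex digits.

2380

Key decimal bytes [178, 154] = b2 9a is 2 bytes ≤ B = 3; zero-pad to 3 bytes: K' = b2 9a 00.
K' ⊕ ipad = 84 ac 36.  K' ⊕ opad = ee c6 5c.
Inner input = (K'⊕ipad) ∥ m = 84 ac 36 ∥ 2d.
Inner hash: even-index sum = 186 mod 256 = 186; odd-index sum = 217 mod 256 = 217 → ba d9.
Outer input = (K'⊕opad) ∥ inner = ee c6 5c ∥ ba d9.
Outer hash (tag): even-index sum = 547 mod 256 = 35; odd-index sum = 384 mod 256 = 128 → 23 80.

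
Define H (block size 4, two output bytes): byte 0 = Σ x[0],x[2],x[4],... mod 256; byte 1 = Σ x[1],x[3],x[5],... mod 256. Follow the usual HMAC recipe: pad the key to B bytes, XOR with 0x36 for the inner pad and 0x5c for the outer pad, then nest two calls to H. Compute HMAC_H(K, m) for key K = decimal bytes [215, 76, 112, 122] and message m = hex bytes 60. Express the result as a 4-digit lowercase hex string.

3efc

Key decimal bytes [215, 76, 112, 122] = d7 4c 70 7a is exactly B = 4 bytes: K' = d7 4c 70 7a.
K' ⊕ ipad = e1 7a 46 4c.  K' ⊕ opad = 8b 10 2c 26.
Inner input = (K'⊕ipad) ∥ m = e1 7a 46 4c ∥ 60.
Inner hash: even-index sum = 391 mod 256 = 135; odd-index sum = 198 mod 256 = 198 → 87 c6.
Outer input = (K'⊕opad) ∥ inner = 8b 10 2c 26 ∥ 87 c6.
Outer hash (tag): even-index sum = 318 mod 256 = 62; odd-index sum = 252 mod 256 = 252 → 3e fc.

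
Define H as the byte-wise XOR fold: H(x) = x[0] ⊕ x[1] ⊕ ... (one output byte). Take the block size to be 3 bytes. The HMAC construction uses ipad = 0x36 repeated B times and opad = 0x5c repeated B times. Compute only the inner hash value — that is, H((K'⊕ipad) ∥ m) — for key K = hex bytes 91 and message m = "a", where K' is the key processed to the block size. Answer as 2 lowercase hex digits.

Key hex bytes 91 is 1 byte ≤ B = 3; zero-pad to 3 bytes: K' = 91 00 00.
K' ⊕ ipad = a7 36 36.
Inner input = a7 36 36 ∥ 61.
Inner hash: XOR a7⊕36⊕36⊕61 = c6.

c6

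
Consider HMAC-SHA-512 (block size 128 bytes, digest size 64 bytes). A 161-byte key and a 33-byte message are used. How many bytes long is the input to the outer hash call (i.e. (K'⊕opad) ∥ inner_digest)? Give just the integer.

192

Key is 161 > 128 bytes, so it is hashed to 64 bytes then zero-padded to 128: |K'| = 128.
Outer input = (K'⊕opad) ∥ H(inner) → 128 + 64 = 192 bytes.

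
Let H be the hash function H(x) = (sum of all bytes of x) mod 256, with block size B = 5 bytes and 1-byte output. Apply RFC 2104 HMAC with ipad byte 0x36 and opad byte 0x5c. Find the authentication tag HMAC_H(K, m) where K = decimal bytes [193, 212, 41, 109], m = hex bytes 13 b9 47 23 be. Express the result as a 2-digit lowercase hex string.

a4

Key decimal bytes [193, 212, 41, 109] = c1 d4 29 6d is 4 bytes ≤ B = 5; zero-pad to 5 bytes: K' = c1 d4 29 6d 00.
K' ⊕ ipad = f7 e2 1f 5b 36.  K' ⊕ opad = 9d 88 75 31 5c.
Inner input = (K'⊕ipad) ∥ m = f7 e2 1f 5b 36 ∥ 13 b9 47 23 be.
Inner hash: sum = 247+226+31+91+54+19+185+71+35+190 = 1149; mod 256 = 125 → 7d.
Outer input = (K'⊕opad) ∥ inner = 9d 88 75 31 5c ∥ 7d.
Outer hash (tag): sum = 157+136+117+49+92+125 = 676; mod 256 = 164 → a4.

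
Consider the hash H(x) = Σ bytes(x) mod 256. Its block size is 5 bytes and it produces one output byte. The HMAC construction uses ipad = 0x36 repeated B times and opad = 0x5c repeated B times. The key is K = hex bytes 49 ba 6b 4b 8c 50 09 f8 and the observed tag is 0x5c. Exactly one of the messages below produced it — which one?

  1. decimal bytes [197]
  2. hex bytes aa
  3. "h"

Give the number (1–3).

2

Key hex bytes 49 ba 6b 4b 8c 50 09 f8 is 8 bytes > B = 5, so hash it first: H(key) = 96, then zero-pad to 5 bytes: K' = 96 00 00 00 00.
K' ⊕ ipad = a0 36 36 36 36; K' ⊕ opad = ca 5c 5c 5c 5c.
m1: inner = H(a0 36 36 36 36 c5) = 3d; tag = H(ca 5c 5c 5c 5c 3d) = 77
m2: inner = H(a0 36 36 36 36 aa) = 22; tag = H(ca 5c 5c 5c 5c 22) = 5c ← matches
m3: inner = H(a0 36 36 36 36 68) = e0; tag = H(ca 5c 5c 5c 5c e0) = 1a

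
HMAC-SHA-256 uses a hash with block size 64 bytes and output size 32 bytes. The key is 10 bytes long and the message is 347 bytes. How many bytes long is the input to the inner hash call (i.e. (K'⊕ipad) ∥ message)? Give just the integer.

411

Key is 10 ≤ 64 bytes, zero-padded: |K'| = 64.
Inner input = (K'⊕ipad) ∥ m → 64 + 347 = 411 bytes.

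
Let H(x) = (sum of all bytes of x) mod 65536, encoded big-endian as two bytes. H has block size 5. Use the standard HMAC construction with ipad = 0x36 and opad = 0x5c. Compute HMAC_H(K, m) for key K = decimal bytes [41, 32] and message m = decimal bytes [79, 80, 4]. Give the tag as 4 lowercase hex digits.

0280

Key decimal bytes [41, 32] = 29 20 is 2 bytes ≤ B = 5; zero-pad to 5 bytes: K' = 29 20 00 00 00.
K' ⊕ ipad = 1f 16 36 36 36.  K' ⊕ opad = 75 7c 5c 5c 5c.
Inner input = (K'⊕ipad) ∥ m = 1f 16 36 36 36 ∥ 4f 50 04.
Inner hash: sum = 31+22+54+54+54+79+80+4 = 378 → 01 7a.
Outer input = (K'⊕opad) ∥ inner = 75 7c 5c 5c 5c ∥ 01 7a.
Outer hash (tag): sum = 117+124+92+92+92+1+122 = 640 → 02 80.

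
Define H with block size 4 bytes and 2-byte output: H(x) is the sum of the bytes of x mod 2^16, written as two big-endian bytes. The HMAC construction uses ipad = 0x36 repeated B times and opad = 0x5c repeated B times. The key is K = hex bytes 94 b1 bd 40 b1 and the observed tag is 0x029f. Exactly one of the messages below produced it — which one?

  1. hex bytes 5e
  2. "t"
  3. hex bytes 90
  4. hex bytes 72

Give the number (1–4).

2

Key hex bytes 94 b1 bd 40 b1 is 5 bytes > B = 4, so hash it first: H(key) = 02 f3, then zero-pad to 4 bytes: K' = 02 f3 00 00.
K' ⊕ ipad = 34 c5 36 36; K' ⊕ opad = 5e af 5c 5c.
m1: inner = H(34 c5 36 36 5e) = 01 c3; tag = H(5e af 5c 5c 01 c3) = 0289
m2: inner = H(34 c5 36 36 74) = 01 d9; tag = H(5e af 5c 5c 01 d9) = 029f ← matches
m3: inner = H(34 c5 36 36 90) = 01 f5; tag = H(5e af 5c 5c 01 f5) = 02bb
m4: inner = H(34 c5 36 36 72) = 01 d7; tag = H(5e af 5c 5c 01 d7) = 029d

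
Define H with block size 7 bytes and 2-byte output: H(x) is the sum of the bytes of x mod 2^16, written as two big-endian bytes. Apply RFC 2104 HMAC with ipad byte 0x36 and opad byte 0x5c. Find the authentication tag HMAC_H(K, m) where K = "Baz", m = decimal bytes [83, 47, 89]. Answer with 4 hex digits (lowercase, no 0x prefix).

Key "Baz" = 42 61 7a is 3 bytes ≤ B = 7; zero-pad to 7 bytes: K' = 42 61 7a 00 00 00 00.
K' ⊕ ipad = 74 57 4c 36 36 36 36.  K' ⊕ opad = 1e 3d 26 5c 5c 5c 5c.
Inner input = (K'⊕ipad) ∥ m = 74 57 4c 36 36 36 36 ∥ 53 2f 59.
Inner hash: sum = 116+87+76+54+54+54+54+83+47+89 = 714 → 02 ca.
Outer input = (K'⊕opad) ∥ inner = 1e 3d 26 5c 5c 5c 5c ∥ 02 ca.
Outer hash (tag): sum = 30+61+38+92+92+92+92+2+202 = 701 → 02 bd.

02bd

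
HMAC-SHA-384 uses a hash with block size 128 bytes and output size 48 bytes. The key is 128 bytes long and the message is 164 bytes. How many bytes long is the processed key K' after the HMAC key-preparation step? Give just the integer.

128

Key is 128 ≤ 128 bytes, zero-padded: |K'| = 128.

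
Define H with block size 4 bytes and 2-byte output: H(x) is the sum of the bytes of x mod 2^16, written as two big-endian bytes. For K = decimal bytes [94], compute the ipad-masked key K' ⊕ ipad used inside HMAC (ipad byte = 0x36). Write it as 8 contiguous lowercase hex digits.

68363636

Key decimal bytes [94] = 5e is 1 byte ≤ B = 4; zero-pad to 4 bytes: K' = 5e 00 00 00.
XOR each byte with 0x36: 5e⊕36=68, 00⊕36=36, 00⊕36=36, 00⊕36=36.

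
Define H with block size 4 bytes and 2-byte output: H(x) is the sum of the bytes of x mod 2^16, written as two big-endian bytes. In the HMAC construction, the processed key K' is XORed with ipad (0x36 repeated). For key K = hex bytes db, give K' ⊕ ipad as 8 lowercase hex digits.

ed363636

Key hex bytes db is 1 byte ≤ B = 4; zero-pad to 4 bytes: K' = db 00 00 00.
XOR each byte with 0x36: db⊕36=ed, 00⊕36=36, 00⊕36=36, 00⊕36=36.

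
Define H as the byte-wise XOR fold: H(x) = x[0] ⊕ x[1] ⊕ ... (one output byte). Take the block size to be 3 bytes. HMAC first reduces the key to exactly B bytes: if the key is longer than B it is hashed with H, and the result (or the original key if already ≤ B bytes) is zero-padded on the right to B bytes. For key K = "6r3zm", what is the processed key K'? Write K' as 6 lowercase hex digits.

|K| = 5 > B = 3, so first hash the key.
H(K): XOR 36⊕72⊕33⊕7a⊕6d = 60.
Zero-pad H(K) = 60 to 3 bytes: K' = 60 00 00.

600000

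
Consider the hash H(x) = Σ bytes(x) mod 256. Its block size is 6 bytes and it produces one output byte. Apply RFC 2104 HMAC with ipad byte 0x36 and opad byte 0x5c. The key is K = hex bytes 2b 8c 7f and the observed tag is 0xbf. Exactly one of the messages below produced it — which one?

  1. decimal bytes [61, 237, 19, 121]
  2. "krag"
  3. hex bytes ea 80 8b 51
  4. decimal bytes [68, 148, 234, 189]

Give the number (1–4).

Key hex bytes 2b 8c 7f is 3 bytes ≤ B = 6; zero-pad to 6 bytes: K' = 2b 8c 7f 00 00 00.
K' ⊕ ipad = 1d ba 49 36 36 36; K' ⊕ opad = 77 d0 23 5c 5c 5c.
m1: inner = H(1d ba 49 36 36 36 3d ed 13 79) = 78; tag = H(77 d0 23 5c 5c 5c 78) = f6
m2: inner = H(1d ba 49 36 36 36 6b 72 61 67) = 67; tag = H(77 d0 23 5c 5c 5c 67) = e5
m3: inner = H(1d ba 49 36 36 36 ea 80 8b 51) = 08; tag = H(77 d0 23 5c 5c 5c 08) = 86
m4: inner = H(1d ba 49 36 36 36 44 94 ea bd) = 41; tag = H(77 d0 23 5c 5c 5c 41) = bf ← matches

4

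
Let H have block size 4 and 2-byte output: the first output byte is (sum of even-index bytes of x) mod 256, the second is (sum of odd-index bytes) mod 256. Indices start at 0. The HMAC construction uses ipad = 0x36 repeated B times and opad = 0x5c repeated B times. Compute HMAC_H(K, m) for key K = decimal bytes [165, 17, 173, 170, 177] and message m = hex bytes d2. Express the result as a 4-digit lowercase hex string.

Key decimal bytes [165, 17, 173, 170, 177] = a5 11 ad aa b1 is 5 bytes > B = 4, so hash it first: H(key) = 03 bb, then zero-pad to 4 bytes: K' = 03 bb 00 00.
K' ⊕ ipad = 35 8d 36 36.  K' ⊕ opad = 5f e7 5c 5c.
Inner input = (K'⊕ipad) ∥ m = 35 8d 36 36 ∥ d2.
Inner hash: even-index sum = 317 mod 256 = 61; odd-index sum = 195 mod 256 = 195 → 3d c3.
Outer input = (K'⊕opad) ∥ inner = 5f e7 5c 5c ∥ 3d c3.
Outer hash (tag): even-index sum = 248 mod 256 = 248; odd-index sum = 518 mod 256 = 6 → f8 06.

f806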